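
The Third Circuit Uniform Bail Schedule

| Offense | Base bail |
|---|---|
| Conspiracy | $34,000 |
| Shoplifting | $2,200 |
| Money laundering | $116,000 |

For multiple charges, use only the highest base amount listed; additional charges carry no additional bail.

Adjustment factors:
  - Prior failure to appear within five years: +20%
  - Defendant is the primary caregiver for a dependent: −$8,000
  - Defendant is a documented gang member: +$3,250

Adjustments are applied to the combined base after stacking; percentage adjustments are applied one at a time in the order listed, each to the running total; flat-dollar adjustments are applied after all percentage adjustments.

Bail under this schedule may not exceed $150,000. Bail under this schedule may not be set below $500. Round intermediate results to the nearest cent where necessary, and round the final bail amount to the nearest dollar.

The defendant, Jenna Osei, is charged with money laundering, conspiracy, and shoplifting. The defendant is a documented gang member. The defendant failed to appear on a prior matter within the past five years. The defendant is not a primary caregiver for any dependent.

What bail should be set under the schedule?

$142,450

Base amounts from the schedule: money laundering $116,000; conspiracy $34,000; shoplifting $2,200.
Stacking rule: use the highest base only. Highest is money laundering at $116,000. Combined base = $116,000.
Prior failure to appear within five years (+20%): $116,000 × 1.2 = $139,200.
Defendant is a documented gang member (+$3,250 flat): $139,200 + $3,250 = $142,450.
$142,450 is within the $150,000 maximum.
$142,450 is at or above the $500 minimum.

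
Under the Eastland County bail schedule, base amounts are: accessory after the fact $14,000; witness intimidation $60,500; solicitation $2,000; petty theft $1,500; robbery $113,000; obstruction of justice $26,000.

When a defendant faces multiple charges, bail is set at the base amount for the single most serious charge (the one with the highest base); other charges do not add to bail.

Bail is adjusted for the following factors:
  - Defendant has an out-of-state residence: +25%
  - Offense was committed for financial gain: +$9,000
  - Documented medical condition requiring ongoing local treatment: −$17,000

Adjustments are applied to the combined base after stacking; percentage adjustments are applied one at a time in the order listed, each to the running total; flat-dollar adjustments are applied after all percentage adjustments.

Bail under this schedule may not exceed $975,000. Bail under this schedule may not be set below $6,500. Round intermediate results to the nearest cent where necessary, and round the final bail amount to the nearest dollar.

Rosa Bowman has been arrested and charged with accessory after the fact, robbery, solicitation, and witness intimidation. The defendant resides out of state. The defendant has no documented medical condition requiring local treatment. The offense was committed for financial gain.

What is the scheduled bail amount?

$150,250

Base amounts from the schedule: accessory after the fact $14,000; robbery $113,000; solicitation $2,000; witness intimidation $60,500.
Stacking rule: use the highest base only. Highest is robbery at $113,000. Combined base = $113,000.
Defendant has an out-of-state residence (+25%): $113,000 × 1.25 = $141,250.
Offense was committed for financial gain (+$9,000 flat): $141,250 + $9,000 = $150,250.
$150,250 is within the $975,000 maximum.
$150,250 is at or above the $6,500 minimum.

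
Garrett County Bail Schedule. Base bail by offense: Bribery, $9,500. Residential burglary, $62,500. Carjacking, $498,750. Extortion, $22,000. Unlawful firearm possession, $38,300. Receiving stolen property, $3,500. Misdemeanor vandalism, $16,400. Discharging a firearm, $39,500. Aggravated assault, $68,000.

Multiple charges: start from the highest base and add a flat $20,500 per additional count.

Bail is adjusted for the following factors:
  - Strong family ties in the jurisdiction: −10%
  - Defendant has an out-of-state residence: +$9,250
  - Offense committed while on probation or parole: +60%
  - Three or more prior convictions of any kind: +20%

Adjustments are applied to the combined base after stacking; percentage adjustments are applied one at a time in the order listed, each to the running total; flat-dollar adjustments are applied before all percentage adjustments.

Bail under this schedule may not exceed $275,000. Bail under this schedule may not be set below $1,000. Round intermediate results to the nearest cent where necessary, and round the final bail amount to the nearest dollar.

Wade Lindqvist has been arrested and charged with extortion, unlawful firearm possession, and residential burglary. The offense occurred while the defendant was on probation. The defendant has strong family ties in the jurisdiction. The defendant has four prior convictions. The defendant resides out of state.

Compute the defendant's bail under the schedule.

$194,832

Base amounts from the schedule: extortion $22,000; unlawful firearm possession $38,300; residential burglary $62,500.
Stacking rule: highest base plus $20,500 per additional charge. Highest is residential burglary at $62,500; 2 additional charges → +$41,000. Combined base = $103,500.
Defendant has an out-of-state residence (+$9,250 flat): $103,500 + $9,250 = $112,750.
Strong family ties in the jurisdiction (−10%): $112,750 × 0.9 = $101,475.
Offense committed while on probation or parole (+60%): $101,475 × 1.6 = $162,360.
Three or more prior convictions of any kind (+20%): $162,360 × 1.2 = $194,832.
$194,832 is within the $275,000 maximum.
$194,832 is at or above the $1,000 minimum.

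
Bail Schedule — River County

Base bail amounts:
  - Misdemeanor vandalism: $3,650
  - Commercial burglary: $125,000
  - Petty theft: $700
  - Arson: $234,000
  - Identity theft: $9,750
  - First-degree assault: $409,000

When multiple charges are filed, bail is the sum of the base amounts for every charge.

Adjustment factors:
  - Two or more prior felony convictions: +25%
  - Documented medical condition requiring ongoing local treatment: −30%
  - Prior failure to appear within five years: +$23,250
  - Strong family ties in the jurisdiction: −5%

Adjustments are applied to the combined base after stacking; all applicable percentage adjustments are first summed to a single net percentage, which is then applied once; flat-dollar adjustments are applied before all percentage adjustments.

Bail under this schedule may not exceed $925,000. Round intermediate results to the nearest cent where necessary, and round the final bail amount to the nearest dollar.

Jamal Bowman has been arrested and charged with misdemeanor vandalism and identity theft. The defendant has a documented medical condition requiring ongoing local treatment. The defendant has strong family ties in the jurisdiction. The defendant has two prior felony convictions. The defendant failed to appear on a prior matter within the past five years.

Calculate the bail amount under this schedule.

$32,985

Base amounts from the schedule: misdemeanor vandalism $3,650; identity theft $9,750.
Stacking rule: sum of all bases. $3,650 + $9,750 = $13,400.
Prior failure to appear within five years (+$23,250 flat): $13,400 + $23,250 = $36,650.
Net percentage adjustment: +25% −30% −5% = −10%. $36,650 × 0.9 = $32,985.
$32,985 is within the $925,000 maximum.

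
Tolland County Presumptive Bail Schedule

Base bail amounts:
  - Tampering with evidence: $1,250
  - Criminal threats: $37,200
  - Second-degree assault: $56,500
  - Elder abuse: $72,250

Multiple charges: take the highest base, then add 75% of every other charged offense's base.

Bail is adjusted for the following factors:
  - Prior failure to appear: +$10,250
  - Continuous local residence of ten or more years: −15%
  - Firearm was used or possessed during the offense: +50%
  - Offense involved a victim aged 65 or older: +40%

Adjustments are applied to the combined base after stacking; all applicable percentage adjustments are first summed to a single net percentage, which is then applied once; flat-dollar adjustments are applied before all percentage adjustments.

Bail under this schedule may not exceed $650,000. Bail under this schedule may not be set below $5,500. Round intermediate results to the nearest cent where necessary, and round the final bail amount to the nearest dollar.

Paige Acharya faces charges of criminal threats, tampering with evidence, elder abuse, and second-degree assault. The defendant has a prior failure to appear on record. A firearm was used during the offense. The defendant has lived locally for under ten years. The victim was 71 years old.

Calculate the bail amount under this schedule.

Base amounts from the schedule: criminal threats $37,200; tampering with evidence $1,250; elder abuse $72,250; second-degree assault $56,500.
Stacking rule: highest base plus 75% of each additional charge. Highest is elder abuse at $72,250. Additional: $37,200 × 75% = $27,900; $1,250 × 75% = $937.50; $56,500 × 75% = $42,375. Combined base = $72,250 + $71,212.50 = $143,462.50.
Prior failure to appear (+$10,250 flat): $143,462.50 + $10,250 = $153,712.50.
Net percentage adjustment: +50% +40% = +90%. $153,712.50 × 1.9 = $292,053.75.
$292,053.75 is within the $650,000 maximum.
$292,053.75 is at or above the $5,500 minimum.
Rounded to the nearest dollar: $292,054.

$292,054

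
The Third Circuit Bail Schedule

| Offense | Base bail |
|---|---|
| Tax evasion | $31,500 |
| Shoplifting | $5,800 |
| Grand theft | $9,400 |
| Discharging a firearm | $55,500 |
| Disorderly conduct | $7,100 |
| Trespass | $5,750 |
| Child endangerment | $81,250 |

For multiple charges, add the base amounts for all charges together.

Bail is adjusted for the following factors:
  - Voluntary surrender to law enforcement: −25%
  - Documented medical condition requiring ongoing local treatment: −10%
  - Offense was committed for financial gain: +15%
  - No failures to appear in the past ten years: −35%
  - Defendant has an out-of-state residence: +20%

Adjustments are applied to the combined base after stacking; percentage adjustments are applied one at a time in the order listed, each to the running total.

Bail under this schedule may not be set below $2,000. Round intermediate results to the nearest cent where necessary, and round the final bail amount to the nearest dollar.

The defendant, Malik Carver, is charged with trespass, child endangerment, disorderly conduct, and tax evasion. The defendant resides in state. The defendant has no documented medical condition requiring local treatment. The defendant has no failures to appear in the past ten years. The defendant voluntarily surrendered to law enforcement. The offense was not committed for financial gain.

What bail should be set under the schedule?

$61,230

Base amounts from the schedule: trespass $5,750; child endangerment $81,250; disorderly conduct $7,100; tax evasion $31,500.
Stacking rule: sum of all bases. $5,750 + $81,250 + $7,100 + $31,500 = $125,600.
Voluntary surrender to law enforcement (−25%): $125,600 × 0.75 = $94,200.
No failures to appear in the past ten years (−35%): $94,200 × 0.65 = $61,230.
$61,230 is at or above the $2,000 minimum.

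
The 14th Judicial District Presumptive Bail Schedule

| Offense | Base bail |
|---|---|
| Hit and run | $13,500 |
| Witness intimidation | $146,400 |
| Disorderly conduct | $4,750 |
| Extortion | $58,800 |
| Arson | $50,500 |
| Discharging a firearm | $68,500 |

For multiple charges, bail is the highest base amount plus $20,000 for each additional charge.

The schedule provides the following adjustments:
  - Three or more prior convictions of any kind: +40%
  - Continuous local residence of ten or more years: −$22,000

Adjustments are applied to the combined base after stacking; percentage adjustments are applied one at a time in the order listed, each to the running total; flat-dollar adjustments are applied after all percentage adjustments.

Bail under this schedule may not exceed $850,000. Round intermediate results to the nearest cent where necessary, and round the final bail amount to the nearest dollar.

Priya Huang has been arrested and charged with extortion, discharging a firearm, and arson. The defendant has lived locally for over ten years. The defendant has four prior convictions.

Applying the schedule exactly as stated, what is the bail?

$129,900

Base amounts from the schedule: extortion $58,800; discharging a firearm $68,500; arson $50,500.
Stacking rule: highest base plus $20,000 per additional charge. Highest is discharging a firearm at $68,500; 2 additional charges → +$40,000. Combined base = $108,500.
Three or more prior convictions of any kind (+40%): $108,500 × 1.4 = $151,900.
Continuous local residence of ten or more years (−$22,000 flat): $151,900 − $22,000 = $129,900.
$129,900 is within the $850,000 maximum.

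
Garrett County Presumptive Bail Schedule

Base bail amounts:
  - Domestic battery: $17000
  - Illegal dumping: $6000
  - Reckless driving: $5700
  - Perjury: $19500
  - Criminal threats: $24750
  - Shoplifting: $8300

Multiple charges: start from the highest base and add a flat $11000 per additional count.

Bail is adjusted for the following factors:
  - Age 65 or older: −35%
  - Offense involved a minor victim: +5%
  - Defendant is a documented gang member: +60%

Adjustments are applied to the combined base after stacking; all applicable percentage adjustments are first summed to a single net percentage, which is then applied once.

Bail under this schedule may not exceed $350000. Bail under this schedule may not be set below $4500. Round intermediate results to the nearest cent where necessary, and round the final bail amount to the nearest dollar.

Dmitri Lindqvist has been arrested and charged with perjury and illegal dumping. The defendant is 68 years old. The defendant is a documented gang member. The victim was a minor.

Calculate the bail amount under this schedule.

$39650

Base amounts from the schedule: perjury $19500; illegal dumping $6000.
Stacking rule: highest base plus $11000 per additional charge. Highest is perjury at $19500; 1 additional charge → +$11000. Combined base = $30500.
Net percentage adjustment: −35% +5% +60% = +30%. $30500 × 1.3 = $39650.
$39650 is within the $350000 maximum.
$39650 is at or above the $4500 minimum.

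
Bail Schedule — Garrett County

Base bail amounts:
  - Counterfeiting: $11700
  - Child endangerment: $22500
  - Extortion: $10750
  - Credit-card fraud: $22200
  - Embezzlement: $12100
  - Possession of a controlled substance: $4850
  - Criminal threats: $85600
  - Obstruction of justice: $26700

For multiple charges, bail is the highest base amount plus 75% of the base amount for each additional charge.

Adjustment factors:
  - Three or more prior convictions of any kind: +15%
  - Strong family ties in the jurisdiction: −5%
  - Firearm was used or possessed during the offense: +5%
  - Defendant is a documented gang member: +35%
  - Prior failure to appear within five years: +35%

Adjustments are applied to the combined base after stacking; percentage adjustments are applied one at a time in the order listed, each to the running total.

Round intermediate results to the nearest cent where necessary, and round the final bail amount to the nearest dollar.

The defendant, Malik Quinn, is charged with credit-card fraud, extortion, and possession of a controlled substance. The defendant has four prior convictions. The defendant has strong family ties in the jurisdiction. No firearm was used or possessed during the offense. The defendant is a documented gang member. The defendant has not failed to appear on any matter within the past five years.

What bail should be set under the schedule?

Base amounts from the schedule: credit-card fraud $22200; extortion $10750; possession of a controlled substance $4850.
Stacking rule: highest base plus 75% of each additional charge. Highest is credit-card fraud at $22200. Additional: $10750 × 75% = $8062.50; $4850 × 75% = $3637.50. Combined base = $22200 + $11700 = $33900.
Three or more prior convictions of any kind (+15%): $33900 × 1.15 = $38985.
Strong family ties in the jurisdiction (−5%): $38985 × 0.95 = $37035.75.
Defendant is a documented gang member (+35%): $37035.75 × 1.35 = $49998.26.
Rounded to the nearest dollar: $49998.

$49998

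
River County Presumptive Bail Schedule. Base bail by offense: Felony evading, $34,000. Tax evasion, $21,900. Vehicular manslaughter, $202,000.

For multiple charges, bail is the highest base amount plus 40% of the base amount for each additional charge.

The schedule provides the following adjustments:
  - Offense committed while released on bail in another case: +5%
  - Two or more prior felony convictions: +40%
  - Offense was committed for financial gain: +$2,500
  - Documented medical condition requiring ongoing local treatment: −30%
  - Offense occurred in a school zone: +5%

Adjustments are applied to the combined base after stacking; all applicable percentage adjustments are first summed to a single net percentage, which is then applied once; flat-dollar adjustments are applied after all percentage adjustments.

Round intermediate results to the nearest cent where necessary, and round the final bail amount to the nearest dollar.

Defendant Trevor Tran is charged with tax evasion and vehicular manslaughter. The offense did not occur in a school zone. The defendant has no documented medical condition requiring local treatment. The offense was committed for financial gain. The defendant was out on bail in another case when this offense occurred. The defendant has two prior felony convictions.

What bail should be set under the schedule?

Base amounts from the schedule: tax evasion $21,900; vehicular manslaughter $202,000.
Stacking rule: highest base plus 40% of each additional charge. Highest is vehicular manslaughter at $202,000. Additional: $21,900 × 40% = $8,760. Combined base = $202,000 + $8,760 = $210,760.
Net percentage adjustment: +5% +40% = +45%. $210,760 × 1.45 = $305,602.
Offense was committed for financial gain (+$2,500 flat): $305,602 + $2,500 = $308,102.

$308,102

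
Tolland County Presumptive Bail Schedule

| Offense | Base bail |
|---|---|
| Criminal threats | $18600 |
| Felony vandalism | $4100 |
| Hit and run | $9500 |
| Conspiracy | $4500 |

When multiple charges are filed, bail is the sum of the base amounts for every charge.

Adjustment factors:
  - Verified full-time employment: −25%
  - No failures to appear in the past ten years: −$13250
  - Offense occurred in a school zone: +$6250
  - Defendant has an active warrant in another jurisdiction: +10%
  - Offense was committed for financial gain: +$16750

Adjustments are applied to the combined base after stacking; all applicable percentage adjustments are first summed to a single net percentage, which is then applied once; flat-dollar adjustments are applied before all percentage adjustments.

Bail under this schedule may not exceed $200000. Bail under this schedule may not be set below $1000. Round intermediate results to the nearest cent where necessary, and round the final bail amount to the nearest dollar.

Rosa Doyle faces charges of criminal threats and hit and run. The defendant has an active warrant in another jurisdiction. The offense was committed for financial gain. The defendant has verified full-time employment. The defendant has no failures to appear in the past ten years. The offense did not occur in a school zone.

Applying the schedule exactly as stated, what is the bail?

Base amounts from the schedule: criminal threats $18600; hit and run $9500.
Stacking rule: sum of all bases. $18600 + $9500 = $28100.
No failures to appear in the past ten years (−$13250 flat): $28100 − $13250 = $14850.
Offense was committed for financial gain (+$16750 flat): $14850 + $16750 = $31600.
Net percentage adjustment: −25% +10% = −15%. $31600 × 0.85 = $26860.
$26860 is within the $200000 maximum.
$26860 is at or above the $1000 minimum.

$26860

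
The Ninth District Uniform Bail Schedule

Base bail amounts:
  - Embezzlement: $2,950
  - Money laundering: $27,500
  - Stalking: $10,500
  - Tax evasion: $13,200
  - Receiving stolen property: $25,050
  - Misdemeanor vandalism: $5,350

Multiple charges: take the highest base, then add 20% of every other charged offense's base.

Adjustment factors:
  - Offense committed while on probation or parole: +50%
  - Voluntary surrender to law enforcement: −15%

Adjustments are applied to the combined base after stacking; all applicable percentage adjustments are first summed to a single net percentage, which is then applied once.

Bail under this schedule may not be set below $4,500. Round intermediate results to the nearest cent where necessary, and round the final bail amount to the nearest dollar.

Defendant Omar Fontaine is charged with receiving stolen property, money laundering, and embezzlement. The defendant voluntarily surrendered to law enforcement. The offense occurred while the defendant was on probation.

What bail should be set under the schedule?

$44,685

Base amounts from the schedule: receiving stolen property $25,050; money laundering $27,500; embezzlement $2,950.
Stacking rule: highest base plus 20% of each additional charge. Highest is money laundering at $27,500. Additional: $25,050 × 20% = $5,010; $2,950 × 20% = $590. Combined base = $27,500 + $5,600 = $33,100.
Net percentage adjustment: +50% −15% = +35%. $33,100 × 1.35 = $44,685.
$44,685 is at or above the $4,500 minimum.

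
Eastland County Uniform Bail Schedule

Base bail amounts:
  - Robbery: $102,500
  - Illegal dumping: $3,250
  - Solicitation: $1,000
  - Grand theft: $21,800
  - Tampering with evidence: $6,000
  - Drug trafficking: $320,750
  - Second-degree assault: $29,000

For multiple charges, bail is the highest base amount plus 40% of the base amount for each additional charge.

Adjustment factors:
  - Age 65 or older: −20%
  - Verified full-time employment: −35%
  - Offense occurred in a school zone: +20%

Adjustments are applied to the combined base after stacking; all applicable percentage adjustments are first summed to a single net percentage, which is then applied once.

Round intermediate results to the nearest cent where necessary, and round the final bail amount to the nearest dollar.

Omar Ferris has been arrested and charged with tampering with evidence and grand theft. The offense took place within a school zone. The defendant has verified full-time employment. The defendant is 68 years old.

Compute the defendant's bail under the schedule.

$15,730

Base amounts from the schedule: tampering with evidence $6,000; grand theft $21,800.
Stacking rule: highest base plus 40% of each additional charge. Highest is grand theft at $21,800. Additional: $6,000 × 40% = $2,400. Combined base = $21,800 + $2,400 = $24,200.
Net percentage adjustment: −20% −35% +20% = −35%. $24,200 × 0.65 = $15,730.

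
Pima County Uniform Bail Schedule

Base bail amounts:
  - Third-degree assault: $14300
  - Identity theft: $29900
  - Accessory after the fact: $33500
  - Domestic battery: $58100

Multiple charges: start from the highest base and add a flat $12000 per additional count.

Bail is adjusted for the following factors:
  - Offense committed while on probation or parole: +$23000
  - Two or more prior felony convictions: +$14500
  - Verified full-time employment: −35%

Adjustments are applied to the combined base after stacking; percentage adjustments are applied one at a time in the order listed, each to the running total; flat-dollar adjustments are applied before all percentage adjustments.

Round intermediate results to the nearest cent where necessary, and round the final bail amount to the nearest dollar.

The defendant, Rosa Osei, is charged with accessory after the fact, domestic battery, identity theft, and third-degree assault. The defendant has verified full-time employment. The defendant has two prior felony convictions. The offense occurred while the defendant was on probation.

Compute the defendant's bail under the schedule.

Base amounts from the schedule: accessory after the fact $33500; domestic battery $58100; identity theft $29900; third-degree assault $14300.
Stacking rule: highest base plus $12000 per additional charge. Highest is domestic battery at $58100; 3 additional charges → +$36000. Combined base = $94100.
Offense committed while on probation or parole (+$23000 flat): $94100 + $23000 = $117100.
Two or more prior felony convictions (+$14500 flat): $117100 + $14500 = $131600.
Verified full-time employment (−35%): $131600 × 0.65 = $85540.

$85540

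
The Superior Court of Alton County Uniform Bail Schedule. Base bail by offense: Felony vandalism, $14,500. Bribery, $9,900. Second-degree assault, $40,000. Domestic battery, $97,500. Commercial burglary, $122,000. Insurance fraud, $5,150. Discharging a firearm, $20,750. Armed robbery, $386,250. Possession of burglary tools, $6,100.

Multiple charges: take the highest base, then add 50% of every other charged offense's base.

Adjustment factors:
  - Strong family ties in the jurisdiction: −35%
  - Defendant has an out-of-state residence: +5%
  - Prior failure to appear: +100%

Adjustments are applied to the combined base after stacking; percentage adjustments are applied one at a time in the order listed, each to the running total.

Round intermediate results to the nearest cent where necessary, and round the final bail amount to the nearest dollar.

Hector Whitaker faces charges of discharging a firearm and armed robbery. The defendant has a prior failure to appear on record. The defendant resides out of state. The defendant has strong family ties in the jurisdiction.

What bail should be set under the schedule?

$541,393

Base amounts from the schedule: discharging a firearm $20,750; armed robbery $386,250.
Stacking rule: highest base plus 50% of each additional charge. Highest is armed robbery at $386,250. Additional: $20,750 × 50% = $10,375. Combined base = $386,250 + $10,375 = $396,625.
Strong family ties in the jurisdiction (−35%): $396,625 × 0.65 = $257,806.25.
Defendant has an out-of-state residence (+5%): $257,806.25 × 1.05 = $270,696.56.
Prior failure to appear (+100%): $270,696.56 × 2 = $541,393.12.
Rounded to the nearest dollar: $541,393.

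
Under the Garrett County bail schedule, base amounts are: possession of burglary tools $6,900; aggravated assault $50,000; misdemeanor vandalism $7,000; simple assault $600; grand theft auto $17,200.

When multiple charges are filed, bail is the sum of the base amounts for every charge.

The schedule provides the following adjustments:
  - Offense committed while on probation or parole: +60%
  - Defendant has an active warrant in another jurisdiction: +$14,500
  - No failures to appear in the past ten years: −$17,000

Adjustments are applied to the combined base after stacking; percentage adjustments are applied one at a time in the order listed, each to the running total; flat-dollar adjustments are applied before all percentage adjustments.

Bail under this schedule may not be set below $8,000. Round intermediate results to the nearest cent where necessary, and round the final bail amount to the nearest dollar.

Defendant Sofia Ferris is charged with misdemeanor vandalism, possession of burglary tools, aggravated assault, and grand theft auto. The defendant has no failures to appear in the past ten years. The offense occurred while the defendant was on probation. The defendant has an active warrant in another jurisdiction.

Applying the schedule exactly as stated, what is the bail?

$125,760

Base amounts from the schedule: misdemeanor vandalism $7,000; possession of burglary tools $6,900; aggravated assault $50,000; grand theft auto $17,200.
Stacking rule: sum of all bases. $7,000 + $6,900 + $50,000 + $17,200 = $81,100.
Defendant has an active warrant in another jurisdiction (+$14,500 flat): $81,100 + $14,500 = $95,600.
No failures to appear in the past ten years (−$17,000 flat): $95,600 − $17,000 = $78,600.
Offense committed while on probation or parole (+60%): $78,600 × 1.6 = $125,760.
$125,760 is at or above the $8,000 minimum.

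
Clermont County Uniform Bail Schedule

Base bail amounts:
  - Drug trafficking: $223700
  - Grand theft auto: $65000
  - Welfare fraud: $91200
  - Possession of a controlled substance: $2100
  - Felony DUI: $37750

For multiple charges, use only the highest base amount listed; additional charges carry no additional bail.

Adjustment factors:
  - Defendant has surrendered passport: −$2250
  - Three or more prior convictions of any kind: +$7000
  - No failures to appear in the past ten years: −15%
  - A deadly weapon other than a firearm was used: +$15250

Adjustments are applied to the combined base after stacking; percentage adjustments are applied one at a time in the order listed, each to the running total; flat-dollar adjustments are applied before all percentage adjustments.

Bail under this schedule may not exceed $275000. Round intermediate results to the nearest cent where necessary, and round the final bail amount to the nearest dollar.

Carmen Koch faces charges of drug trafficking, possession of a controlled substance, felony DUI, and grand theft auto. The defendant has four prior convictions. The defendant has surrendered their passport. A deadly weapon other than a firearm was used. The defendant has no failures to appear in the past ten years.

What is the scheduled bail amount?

Base amounts from the schedule: drug trafficking $223700; possession of a controlled substance $2100; felony DUI $37750; grand theft auto $65000.
Stacking rule: use the highest base only. Highest is drug trafficking at $223700. Combined base = $223700.
Defendant has surrendered passport (−$2250 flat): $223700 − $2250 = $221450.
Three or more prior convictions of any kind (+$7000 flat): $221450 + $7000 = $228450.
A deadly weapon other than a firearm was used (+$15250 flat): $228450 + $15250 = $243700.
No failures to appear in the past ten years (−15%): $243700 × 0.85 = $207145.
$207145 is within the $275000 maximum.

$207145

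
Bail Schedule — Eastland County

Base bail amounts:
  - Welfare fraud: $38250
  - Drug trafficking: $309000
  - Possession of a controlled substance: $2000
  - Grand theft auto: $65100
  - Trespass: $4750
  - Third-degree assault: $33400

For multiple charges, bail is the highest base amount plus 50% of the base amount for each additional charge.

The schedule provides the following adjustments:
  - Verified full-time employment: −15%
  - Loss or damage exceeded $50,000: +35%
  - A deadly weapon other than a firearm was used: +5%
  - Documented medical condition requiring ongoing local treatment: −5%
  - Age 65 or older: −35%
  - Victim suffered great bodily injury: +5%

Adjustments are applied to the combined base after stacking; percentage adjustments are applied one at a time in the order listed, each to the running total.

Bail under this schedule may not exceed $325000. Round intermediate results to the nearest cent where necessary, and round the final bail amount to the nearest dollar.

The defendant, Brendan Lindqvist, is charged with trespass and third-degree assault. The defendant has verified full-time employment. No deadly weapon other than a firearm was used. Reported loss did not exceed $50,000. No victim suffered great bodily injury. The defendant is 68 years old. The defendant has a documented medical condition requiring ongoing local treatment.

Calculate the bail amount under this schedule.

Base amounts from the schedule: trespass $4750; third-degree assault $33400.
Stacking rule: highest base plus 50% of each additional charge. Highest is third-degree assault at $33400. Additional: $4750 × 50% = $2375. Combined base = $33400 + $2375 = $35775.
Verified full-time employment (−15%): $35775 × 0.85 = $30408.75.
Documented medical condition requiring ongoing local treatment (−5%): $30408.75 × 0.95 = $28888.31.
Age 65 or older (−35%): $28888.31 × 0.65 = $18777.40.
$18777.40 is within the $325000 maximum.
Rounded to the nearest dollar: $18777.

$18777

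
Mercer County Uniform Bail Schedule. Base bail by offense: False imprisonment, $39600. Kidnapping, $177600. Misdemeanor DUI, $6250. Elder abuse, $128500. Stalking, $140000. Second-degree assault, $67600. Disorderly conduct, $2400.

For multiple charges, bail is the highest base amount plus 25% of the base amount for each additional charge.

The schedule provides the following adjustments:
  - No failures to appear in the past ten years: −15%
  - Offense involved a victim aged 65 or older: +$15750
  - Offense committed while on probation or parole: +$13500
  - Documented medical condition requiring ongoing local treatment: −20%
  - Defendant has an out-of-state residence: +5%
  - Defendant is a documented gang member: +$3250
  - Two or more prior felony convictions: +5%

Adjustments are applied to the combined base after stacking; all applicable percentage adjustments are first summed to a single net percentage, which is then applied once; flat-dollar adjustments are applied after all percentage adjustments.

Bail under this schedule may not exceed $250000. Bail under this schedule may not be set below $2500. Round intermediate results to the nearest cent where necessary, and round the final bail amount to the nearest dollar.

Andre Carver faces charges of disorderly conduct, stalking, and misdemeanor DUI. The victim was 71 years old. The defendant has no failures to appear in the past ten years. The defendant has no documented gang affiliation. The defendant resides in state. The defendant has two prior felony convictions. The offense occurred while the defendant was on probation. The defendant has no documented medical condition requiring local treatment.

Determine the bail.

$157196

Base amounts from the schedule: disorderly conduct $2400; stalking $140000; misdemeanor DUI $6250.
Stacking rule: highest base plus 25% of each additional charge. Highest is stalking at $140000. Additional: $2400 × 25% = $600; $6250 × 25% = $1562.50. Combined base = $140000 + $2162.50 = $142162.50.
Net percentage adjustment: −15% +5% = −10%. $142162.50 × 0.9 = $127946.25.
Offense involved a victim aged 65 or older (+$15750 flat): $127946.25 + $15750 = $143696.25.
Offense committed while on probation or parole (+$13500 flat): $143696.25 + $13500 = $157196.25.
$157196.25 is within the $250000 maximum.
$157196.25 is at or above the $2500 minimum.
Rounded to the nearest dollar: $157196.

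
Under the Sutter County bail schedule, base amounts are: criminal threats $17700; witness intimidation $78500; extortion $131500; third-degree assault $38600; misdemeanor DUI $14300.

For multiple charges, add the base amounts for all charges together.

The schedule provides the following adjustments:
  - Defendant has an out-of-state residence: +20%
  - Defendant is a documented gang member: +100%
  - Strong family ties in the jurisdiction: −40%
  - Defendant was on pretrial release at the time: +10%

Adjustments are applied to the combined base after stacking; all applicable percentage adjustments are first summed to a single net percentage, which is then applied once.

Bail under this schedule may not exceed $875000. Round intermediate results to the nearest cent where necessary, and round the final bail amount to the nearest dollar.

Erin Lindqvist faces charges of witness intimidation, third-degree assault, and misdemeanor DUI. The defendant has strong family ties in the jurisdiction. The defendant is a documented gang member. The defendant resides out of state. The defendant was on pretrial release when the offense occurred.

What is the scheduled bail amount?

$249660

Base amounts from the schedule: witness intimidation $78500; third-degree assault $38600; misdemeanor DUI $14300.
Stacking rule: sum of all bases. $78500 + $38600 + $14300 = $131400.
Net percentage adjustment: +20% +100% −40% +10% = +90%. $131400 × 1.9 = $249660.
$249660 is within the $875000 maximum.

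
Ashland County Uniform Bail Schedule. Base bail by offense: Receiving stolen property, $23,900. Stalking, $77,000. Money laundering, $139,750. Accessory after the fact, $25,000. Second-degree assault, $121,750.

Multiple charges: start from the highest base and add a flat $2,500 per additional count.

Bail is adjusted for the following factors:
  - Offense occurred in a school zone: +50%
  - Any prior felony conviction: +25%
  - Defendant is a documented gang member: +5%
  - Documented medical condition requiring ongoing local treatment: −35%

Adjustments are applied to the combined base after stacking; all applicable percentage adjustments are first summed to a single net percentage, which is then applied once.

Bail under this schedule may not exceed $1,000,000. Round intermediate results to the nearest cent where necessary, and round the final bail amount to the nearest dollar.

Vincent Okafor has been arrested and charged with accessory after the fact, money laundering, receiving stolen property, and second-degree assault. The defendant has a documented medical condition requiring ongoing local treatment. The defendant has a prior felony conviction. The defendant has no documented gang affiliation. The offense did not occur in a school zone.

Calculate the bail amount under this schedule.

Base amounts from the schedule: accessory after the fact $25,000; money laundering $139,750; receiving stolen property $23,900; second-degree assault $121,750.
Stacking rule: highest base plus $2,500 per additional charge. Highest is money laundering at $139,750; 3 additional charges → +$7,500. Combined base = $147,250.
Net percentage adjustment: +25% −35% = −10%. $147,250 × 0.9 = $132,525.
$132,525 is within the $1,000,000 maximum.

$132,525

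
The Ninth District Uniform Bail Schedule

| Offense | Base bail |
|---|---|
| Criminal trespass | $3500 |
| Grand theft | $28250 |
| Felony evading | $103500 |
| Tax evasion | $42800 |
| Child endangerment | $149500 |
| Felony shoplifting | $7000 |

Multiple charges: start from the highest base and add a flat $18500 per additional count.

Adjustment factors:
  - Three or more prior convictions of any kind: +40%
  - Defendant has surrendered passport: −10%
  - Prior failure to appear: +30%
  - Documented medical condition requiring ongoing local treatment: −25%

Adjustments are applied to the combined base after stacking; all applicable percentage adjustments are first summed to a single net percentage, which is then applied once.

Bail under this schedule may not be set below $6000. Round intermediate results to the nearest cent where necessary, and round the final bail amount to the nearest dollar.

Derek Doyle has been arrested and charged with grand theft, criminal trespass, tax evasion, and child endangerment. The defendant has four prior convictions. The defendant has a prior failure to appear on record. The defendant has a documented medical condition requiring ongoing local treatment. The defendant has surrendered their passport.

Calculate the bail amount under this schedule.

$276750

Base amounts from the schedule: grand theft $28250; criminal trespass $3500; tax evasion $42800; child endangerment $149500.
Stacking rule: highest base plus $18500 per additional charge. Highest is child endangerment at $149500; 3 additional charges → +$55500. Combined base = $205000.
Net percentage adjustment: +40% −10% +30% −25% = +35%. $205000 × 1.35 = $276750.
$276750 is at or above the $6000 minimum.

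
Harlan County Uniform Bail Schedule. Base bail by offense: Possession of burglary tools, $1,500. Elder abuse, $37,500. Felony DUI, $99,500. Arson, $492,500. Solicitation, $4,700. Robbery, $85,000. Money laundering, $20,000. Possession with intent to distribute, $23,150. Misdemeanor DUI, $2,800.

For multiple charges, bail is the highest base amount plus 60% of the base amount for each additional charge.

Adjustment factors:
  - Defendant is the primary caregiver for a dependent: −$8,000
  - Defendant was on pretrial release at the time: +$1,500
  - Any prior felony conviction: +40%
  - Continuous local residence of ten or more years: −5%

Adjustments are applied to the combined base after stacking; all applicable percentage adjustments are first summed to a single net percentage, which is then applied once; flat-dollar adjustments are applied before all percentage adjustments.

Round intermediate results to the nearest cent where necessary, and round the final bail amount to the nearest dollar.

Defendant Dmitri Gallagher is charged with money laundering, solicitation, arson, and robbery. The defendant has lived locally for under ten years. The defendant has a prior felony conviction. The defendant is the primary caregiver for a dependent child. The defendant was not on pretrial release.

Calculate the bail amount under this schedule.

Base amounts from the schedule: money laundering $20,000; solicitation $4,700; arson $492,500; robbery $85,000.
Stacking rule: highest base plus 60% of each additional charge. Highest is arson at $492,500. Additional: $20,000 × 60% = $12,000; $4,700 × 60% = $2,820; $85,000 × 60% = $51,000. Combined base = $492,500 + $65,820 = $558,320.
Defendant is the primary caregiver for a dependent (−$8,000 flat): $558,320 − $8,000 = $550,320.
Any prior felony conviction (+40%): $550,320 × 1.4 = $770,448.

$770,448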